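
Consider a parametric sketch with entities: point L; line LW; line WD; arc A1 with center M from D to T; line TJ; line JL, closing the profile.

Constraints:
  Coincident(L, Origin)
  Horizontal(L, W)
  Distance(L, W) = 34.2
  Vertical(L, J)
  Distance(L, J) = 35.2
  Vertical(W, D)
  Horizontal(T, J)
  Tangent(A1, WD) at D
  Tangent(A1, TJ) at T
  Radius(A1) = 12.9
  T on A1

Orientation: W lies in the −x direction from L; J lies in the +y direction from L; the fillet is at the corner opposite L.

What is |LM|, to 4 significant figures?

30.84

L and J share the same x with |LJ| = 35.2 and J on the +y side, so J = (0.000, 35.20). The virtual corner opposite L is at (-34.20, 35.20). A1 meets WD tangentially, so MD is at right angles to WD and since A1 is tangent to TJ there, MT ⟂ TJ, with radius 12.9, so the center M sits 12.9 in from both sides at M = (-21.30, 22.30). Then |LM| = |M − L| = 30.84.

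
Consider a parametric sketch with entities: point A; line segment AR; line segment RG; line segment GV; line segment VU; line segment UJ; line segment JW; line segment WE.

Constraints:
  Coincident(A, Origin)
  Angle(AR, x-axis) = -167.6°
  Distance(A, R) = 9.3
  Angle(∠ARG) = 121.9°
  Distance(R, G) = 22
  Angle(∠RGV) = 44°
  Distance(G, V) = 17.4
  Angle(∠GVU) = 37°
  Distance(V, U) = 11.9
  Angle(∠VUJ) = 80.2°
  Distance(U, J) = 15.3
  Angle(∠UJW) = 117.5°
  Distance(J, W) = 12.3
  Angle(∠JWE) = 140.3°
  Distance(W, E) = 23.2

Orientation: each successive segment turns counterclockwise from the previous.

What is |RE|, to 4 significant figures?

40.49

A is at the origin; AR runs at -167.6° with length 9.3, so R = (-9.083, -1.997). ∠ARG = 121.9° gives RG at -109.5° from the x-axis; with |RG| = 22.0, G = (-16.43, -22.74). ∠RGV = 44.0° gives GV at 26.50° from the x-axis; with |GV| = 17.4, V = (-0.8549, -14.97). ∠GVU = 37.0° gives VU at 169.5° from the x-axis; with |VU| = 11.9, U = (-12.56, -12.80). ∠VUJ = 80.2° gives UJ at -90.70° from the x-axis; with |UJ| = 15.3, J = (-12.74, -28.10). ∠UJW = 117.5° gives JW at -28.20° from the x-axis; with |JW| = 12.3, W = (-1.903, -33.91). ∠JWE = 140.3° gives WE at 11.50° from the x-axis; with |WE| = 23.2, E = (20.83, -29.29). Then |RE| = |E − R| = 40.49.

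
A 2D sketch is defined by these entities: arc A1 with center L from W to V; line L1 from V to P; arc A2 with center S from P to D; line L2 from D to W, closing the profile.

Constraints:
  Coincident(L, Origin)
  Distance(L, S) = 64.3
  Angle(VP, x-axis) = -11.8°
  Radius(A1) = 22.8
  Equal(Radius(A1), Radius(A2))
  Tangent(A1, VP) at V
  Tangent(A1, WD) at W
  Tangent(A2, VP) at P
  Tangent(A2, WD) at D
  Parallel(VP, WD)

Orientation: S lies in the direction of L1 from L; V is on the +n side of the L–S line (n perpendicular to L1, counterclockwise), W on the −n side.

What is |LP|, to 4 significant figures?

68.22

Tangency of A1 to both parallel lines with radius 22.8 puts V and W at L ± 22.8·n: V = (4.663, 22.32), W = (-4.663, -22.32). Equal radii place P and D the same way about S: P = S + 22.8·n = (67.60, 9.169), D = S − 22.8·n = (58.28, -35.47). Then |LP| = |P − L| = 68.22.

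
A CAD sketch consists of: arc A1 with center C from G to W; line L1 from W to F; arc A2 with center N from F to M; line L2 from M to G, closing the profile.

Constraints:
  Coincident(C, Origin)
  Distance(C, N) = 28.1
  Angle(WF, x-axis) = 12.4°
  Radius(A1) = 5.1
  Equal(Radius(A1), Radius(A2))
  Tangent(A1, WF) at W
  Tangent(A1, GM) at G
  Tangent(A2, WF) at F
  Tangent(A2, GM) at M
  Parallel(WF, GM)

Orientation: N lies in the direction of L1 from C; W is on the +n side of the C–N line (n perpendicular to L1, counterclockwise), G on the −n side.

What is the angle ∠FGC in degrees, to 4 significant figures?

70.05°

The slot axis is L1's direction at 12.4°, so u = (cos 12.4°, sin 12.4°) = (0.9767, 0.2147) and n = (−sin 12.4°, cos 12.4°) = (-0.2147, 0.9767). C is at the origin and N lies 28.1 along u from C, so N = 28.1·u = (27.44, 6.034). Tangency of A1 to both parallel lines with radius 5.1 puts W and G at C ± 5.1·n: W = (-1.095, 4.981), G = (1.095, -4.981). Equal radii place F and M the same way about N: F = N + 5.1·n = (26.35, 11.02), M = N − 5.1·n = (28.54, 1.053). Then cos ∠FGC = GF·GC / (|GF||GC|), giving 70.05°.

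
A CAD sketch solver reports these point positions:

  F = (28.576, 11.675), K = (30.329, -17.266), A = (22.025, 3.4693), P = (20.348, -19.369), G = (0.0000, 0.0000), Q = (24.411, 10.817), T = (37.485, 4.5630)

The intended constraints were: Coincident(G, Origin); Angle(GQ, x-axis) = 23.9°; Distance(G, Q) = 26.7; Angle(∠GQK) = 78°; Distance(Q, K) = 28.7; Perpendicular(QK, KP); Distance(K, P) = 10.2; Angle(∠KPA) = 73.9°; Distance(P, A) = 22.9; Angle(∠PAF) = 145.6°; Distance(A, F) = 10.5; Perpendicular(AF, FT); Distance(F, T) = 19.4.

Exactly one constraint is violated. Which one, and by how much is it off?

Distance(F, T) = 19.4 — off by 8.00.

G = (0.00, 0.00) ✓; GQ at 23.90° ✓; |GQ| = 26.70 ✓; ∠GQK = 78.00° ✓; |QK| = 28.70 ✓; ∠(QK, KP) = 90.00° ✓; |KP| = 10.20 ✓; ∠KPA = 73.90° ✓; |PA| = 22.90 ✓; ∠PAF = 145.6° ✓; |AF| = 10.50 ✓; ∠(AF, FT) = 90.00° ✓; |FT| = 11.40 ✗.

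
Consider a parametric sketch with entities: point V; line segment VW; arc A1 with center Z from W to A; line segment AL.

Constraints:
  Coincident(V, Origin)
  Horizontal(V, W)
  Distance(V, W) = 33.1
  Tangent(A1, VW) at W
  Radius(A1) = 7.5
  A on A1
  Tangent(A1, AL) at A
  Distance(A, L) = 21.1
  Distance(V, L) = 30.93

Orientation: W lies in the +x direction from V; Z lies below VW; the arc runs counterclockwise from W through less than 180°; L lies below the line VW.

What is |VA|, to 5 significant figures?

26.526

Checks: ∠(ZW, WV) = 90.00° ✓; |ZW| = 7.500 ✓; |ZA| = 7.500 ✓; ∠(ZA, AL) = 90.00° ✓; |AL| = 21.10 ✓; |VL| = 30.93 ✓.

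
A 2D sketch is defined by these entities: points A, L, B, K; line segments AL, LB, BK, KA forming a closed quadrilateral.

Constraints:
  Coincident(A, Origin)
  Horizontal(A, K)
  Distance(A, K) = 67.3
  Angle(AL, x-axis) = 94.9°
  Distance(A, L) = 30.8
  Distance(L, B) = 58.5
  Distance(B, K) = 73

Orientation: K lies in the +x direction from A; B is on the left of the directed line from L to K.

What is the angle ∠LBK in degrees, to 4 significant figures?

70.01°

Checks: |LB| = 58.50 ✓; |BK| = 73.00 ✓.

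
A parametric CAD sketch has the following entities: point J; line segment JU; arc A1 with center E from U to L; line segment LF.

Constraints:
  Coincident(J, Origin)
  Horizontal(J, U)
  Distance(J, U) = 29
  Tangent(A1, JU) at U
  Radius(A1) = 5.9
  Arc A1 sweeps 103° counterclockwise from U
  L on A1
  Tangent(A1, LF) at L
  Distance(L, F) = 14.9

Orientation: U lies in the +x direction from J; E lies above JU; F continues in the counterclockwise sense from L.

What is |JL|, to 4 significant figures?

35.49

J is at the origin; JU is horizontal with |JU| = 29.0 and U on the +x side, so U = (29.00, 0.000). A1 meets JU tangentially, so EU is at right angles to JU, so E = U + (0, 5.9) = (29.00, 5.900). On A1, U sits at bearing -90° from E; a 103° counterclockwise sweep puts L at bearing 13°, so L = E + 5.9·(cos 13°, sin 13°) = (34.75, 7.227). Then |JL| = |L − J| = 35.49.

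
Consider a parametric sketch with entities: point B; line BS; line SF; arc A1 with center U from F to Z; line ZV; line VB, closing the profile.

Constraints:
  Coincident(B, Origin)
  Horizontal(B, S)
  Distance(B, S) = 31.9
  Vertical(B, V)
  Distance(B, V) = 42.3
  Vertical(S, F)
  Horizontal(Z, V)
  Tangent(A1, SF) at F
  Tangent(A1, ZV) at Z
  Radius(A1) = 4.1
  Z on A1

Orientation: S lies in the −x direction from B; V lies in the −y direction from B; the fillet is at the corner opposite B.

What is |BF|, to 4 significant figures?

49.77

B is at the origin; BS is horizontal with |BS| = 31.9 and S on the −x side, so S = (-31.90, 0.000). B and V share the same x with |BV| = 42.3 and V on the −y side, so V = (0.000, -42.30). The virtual corner opposite B is at (-31.90, -42.30). Since A1 is tangent to SF there, UF ⟂ SF and A1 meets ZV tangentially, so UZ is at right angles to ZV, with radius 4.1, so the center U sits 4.1 in from both sides at U = (-27.80, -38.20). That places the tangent points at F = (-31.90, -38.20) on SF and Z = (-27.80, -42.30) on ZV. Then |BF| = |F − B| = 49.77.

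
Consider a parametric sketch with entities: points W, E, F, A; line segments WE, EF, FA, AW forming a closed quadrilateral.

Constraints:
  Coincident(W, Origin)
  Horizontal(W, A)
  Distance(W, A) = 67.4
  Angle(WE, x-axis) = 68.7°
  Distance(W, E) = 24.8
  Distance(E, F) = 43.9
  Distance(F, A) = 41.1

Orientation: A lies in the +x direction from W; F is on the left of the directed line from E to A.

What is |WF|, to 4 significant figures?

62.87

Checks: |EF| = 43.90 ✓; |FA| = 41.10 ✓.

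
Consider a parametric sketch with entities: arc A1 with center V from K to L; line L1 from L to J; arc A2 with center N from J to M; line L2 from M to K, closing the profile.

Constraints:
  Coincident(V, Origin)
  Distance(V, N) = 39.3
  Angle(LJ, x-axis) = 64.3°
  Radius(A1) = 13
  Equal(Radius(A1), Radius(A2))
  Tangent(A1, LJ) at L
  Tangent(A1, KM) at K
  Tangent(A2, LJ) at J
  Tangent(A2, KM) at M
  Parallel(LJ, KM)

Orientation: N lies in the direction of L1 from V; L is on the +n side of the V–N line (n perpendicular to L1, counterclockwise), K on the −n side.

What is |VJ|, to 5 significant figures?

41.394

The slot axis is L1's direction at 64.3°, so u = (cos 64.3°, sin 64.3°) = (0.43366, 0.90108) and n = (−sin 64.3°, cos 64.3°) = (-0.90108, 0.43366). V is at the origin and N lies 39.3 along u from V, so N = 39.3·u = (17.043, 35.412). Tangency of A1 to both parallel lines with radius 13.0 puts L and K at V ± 13.0·n: L = (-11.714, 5.6376), K = (11.714, -5.6376). Equal radii place J and M the same way about N: J = N + 13.0·n = (5.3288, 41.050), M = N − 13.0·n = (28.757, 29.775). Then |VJ| = |J − V| = 41.394.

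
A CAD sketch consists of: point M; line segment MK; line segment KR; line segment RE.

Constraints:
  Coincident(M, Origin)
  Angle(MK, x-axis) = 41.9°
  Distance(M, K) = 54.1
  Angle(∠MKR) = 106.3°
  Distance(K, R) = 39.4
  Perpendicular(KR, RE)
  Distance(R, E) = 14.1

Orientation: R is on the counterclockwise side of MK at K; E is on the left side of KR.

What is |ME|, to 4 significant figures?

66.41

M is at the origin; MK runs at 41.9° with length 54.1, so K = 54.1·(cos 41.9°, sin 41.9°) = (40.27, 36.13). ∠MKR = 106.3°, so KR runs at 41.9° + (180° − 106.3°) = 115.6° from the x-axis; with |KR| = 39.4, R = K + 39.4·(cos 115.6°, sin 115.6°) = (23.24, 71.66). The perpendicularity gives RE at right angles to KR; with |RE| = 14.1 on the left of KR, E = R + 14.1·(-0.9018, -0.4321) = (10.53, 65.57). Then |ME| = |E − M| = 66.41.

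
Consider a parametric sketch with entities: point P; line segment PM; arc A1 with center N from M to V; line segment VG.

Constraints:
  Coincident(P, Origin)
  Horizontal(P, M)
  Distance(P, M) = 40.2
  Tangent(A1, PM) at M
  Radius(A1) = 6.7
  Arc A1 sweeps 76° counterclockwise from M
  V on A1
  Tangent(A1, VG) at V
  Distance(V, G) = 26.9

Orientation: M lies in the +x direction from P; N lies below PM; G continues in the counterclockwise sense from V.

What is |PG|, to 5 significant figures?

41.371

On A1, M sits at bearing 90° from N; a 76° counterclockwise sweep puts V at bearing 166°, so V = N + 6.7·(cos 166°, sin 166°) = (33.699, -5.0791). A1 meets VG tangentially, so NV is at right angles to VG, so VG runs along (−sin 166°, cos 166°); with |VG| = 26.9, G = (27.191, -31.180). Then |PG| = |G − P| = 41.371.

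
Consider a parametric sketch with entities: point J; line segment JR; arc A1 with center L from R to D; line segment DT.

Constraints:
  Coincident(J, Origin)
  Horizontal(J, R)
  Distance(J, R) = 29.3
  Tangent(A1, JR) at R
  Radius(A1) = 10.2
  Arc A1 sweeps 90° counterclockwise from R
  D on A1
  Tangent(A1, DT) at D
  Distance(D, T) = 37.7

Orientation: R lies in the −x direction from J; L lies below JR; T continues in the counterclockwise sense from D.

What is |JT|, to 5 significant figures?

62.086

J is at the origin; JR is horizontal with |JR| = 29.3 and R on the −x side, so R = (-29.300, 0.0000). A1 meets JR tangentially, so LR is at right angles to JR, so L = R + (0, -10.2) = (-29.300, -10.200). On A1, R sits at bearing 90° from L; a 90° counterclockwise sweep puts D at bearing 180°, so D = L + 10.2·(cos 180°, sin 180°) = (-39.500, -10.200). Since A1 is tangent to DT there, LD ⟂ DT, so DT runs along (−sin 180°, cos 180°); with |DT| = 37.7, T = (-39.500, -47.900). Then |JT| = |T − J| = 62.086.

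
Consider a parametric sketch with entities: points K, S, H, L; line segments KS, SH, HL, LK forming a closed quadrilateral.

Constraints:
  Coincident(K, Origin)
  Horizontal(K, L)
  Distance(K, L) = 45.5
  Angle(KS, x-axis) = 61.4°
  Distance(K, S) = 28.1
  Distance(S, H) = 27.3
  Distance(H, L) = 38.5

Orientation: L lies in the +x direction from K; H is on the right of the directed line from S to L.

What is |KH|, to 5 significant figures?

7.2883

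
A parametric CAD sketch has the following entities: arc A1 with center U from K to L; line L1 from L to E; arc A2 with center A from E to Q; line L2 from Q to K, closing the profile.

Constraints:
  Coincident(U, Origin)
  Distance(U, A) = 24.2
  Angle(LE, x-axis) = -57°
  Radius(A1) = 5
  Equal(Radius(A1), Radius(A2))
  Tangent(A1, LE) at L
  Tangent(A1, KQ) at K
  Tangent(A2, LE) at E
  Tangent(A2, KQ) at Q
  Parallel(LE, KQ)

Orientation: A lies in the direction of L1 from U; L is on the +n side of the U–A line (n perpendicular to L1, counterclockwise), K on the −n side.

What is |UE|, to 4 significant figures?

24.71

Tangency of A1 to both parallel lines with radius 5.0 puts L and K at U ± 5.0·n: L = (4.193, 2.723), K = (-4.193, -2.723). Equal radii place E and Q the same way about A: E = A + 5.0·n = (17.37, -17.57), Q = A − 5.0·n = (8.987, -23.02). Then |UE| = |E − U| = 24.71.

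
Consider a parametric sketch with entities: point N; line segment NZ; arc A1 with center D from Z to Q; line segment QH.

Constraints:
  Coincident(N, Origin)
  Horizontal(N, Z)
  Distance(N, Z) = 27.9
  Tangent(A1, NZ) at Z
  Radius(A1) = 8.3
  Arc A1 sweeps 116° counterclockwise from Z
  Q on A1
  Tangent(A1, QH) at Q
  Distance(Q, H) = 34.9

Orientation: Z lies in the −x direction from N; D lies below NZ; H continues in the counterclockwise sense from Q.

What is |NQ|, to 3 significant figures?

37.3

N is at the origin; N and Z share the same y with |NZ| = 27.9 and Z on the −x side, so Z = (-27.9, 0.00). A1 meets NZ tangentially, so DZ is at right angles to NZ, so D = Z + (0, -8.3) = (-27.9, -8.30). On A1, Z sits at bearing 90° from D; a 116° counterclockwise sweep puts Q at bearing 206°, so Q = D + 8.3·(cos 206°, sin 206°) = (-35.4, -11.9). Then |NQ| = |Q − N| = 37.3.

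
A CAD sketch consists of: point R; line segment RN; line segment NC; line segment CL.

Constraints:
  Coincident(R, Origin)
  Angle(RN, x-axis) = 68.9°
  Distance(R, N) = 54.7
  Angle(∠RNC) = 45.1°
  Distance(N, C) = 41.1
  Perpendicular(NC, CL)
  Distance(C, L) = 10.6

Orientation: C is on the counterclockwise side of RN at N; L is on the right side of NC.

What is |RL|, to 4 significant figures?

49.41

∠RNC = 45.1°, so NC runs at 68.9° + (180° − 45.1°) = 203.8° from the x-axis; with |NC| = 41.1, C = N + 41.1·(cos 203.8°, sin 203.8°) = (-17.91, 34.45). NC is perpendicular to CL; with |CL| = 10.6 on the right of NC, L = C + 10.6·(-0.4035, 0.9150) = (-22.19, 44.15). Then |RL| = |L − R| = 49.41.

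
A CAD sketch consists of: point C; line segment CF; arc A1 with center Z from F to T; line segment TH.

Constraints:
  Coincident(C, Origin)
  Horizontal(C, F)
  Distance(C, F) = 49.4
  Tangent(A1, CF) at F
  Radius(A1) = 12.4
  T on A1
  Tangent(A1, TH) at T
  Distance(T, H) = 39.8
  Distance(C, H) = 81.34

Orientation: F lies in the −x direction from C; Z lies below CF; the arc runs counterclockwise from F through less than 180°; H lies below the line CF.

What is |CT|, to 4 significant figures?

62.98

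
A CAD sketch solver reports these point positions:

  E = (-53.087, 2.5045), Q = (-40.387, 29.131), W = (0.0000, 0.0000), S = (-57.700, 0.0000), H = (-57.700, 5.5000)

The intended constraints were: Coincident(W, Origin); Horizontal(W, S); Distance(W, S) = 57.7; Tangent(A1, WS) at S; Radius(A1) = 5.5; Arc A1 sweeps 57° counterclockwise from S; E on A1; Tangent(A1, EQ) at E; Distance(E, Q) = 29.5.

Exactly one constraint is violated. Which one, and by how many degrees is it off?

Tangent(A1, EQ) at E — off by 7.50°.

W = (0.00, 0.00) ✓; W.y = 0.00, S.y = 0.00 ✓; |WS| = 57.70 ✓; ∠(HS, SW) = 90.00° ✓; |HS| = 5.500 ✓; bearing(H→E) − bearing(H→S) = 57.00° ✓; |HE| = 5.500 ✓; ∠(HE, EQ) = 82.50° ✗; |EQ| = 29.50 ✓.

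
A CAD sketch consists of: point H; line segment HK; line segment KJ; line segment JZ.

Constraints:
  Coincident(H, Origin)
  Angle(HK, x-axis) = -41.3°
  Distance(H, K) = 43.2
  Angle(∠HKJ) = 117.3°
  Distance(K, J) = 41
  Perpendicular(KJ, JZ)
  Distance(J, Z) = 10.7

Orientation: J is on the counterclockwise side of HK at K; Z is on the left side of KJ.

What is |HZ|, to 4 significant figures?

66.82

∠HKJ = 117.3°, so KJ runs at -41.3° + (180° − 117.3°) = 21.40° from the x-axis; with |KJ| = 41.0, J = K + 41.0·(cos 21.40°, sin 21.40°) = (70.63, -13.55). KJ ⟂ JZ; with |JZ| = 10.7 on the left of KJ, Z = J + 10.7·(-0.3649, 0.9311) = (66.72, -3.590). Then |HZ| = |Z − H| = 66.82.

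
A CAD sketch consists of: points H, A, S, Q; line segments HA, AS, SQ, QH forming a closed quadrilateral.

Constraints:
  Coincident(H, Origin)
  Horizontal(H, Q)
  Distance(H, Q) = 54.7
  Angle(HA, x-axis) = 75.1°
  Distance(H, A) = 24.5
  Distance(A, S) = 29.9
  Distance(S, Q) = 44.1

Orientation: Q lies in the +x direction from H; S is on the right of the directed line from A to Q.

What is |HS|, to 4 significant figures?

12.45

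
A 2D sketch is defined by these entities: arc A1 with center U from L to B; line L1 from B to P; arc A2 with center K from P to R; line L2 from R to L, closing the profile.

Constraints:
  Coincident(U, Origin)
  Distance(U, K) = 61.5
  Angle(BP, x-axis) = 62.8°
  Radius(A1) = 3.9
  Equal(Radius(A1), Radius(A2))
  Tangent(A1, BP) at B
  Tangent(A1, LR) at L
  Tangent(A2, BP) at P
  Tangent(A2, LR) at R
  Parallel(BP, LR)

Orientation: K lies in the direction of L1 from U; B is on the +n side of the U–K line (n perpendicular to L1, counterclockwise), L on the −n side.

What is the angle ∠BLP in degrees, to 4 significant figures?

82.77°

The slot axis is L1's direction at 62.8°, so u = (cos 62.8°, sin 62.8°) = (0.4571, 0.8894) and n = (−sin 62.8°, cos 62.8°) = (-0.8894, 0.4571). U is at the origin and K lies 61.5 along u from U, so K = 61.5·u = (28.11, 54.70). Tangency of A1 to both parallel lines with radius 3.9 puts B and L at U ± 3.9·n: B = (-3.469, 1.783), L = (3.469, -1.783). Equal radii place P and R the same way about K: P = K + 3.9·n = (24.64, 56.48), R = K − 3.9·n = (31.58, 52.92). Then cos ∠BLP = LB·LP / (|LB||LP|), giving 82.77°.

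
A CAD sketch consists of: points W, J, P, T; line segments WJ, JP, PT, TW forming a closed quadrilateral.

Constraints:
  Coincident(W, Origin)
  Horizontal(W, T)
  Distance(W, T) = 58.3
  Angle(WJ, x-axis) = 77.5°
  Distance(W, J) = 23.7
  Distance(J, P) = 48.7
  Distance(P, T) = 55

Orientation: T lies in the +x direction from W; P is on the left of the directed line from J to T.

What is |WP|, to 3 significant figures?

68.6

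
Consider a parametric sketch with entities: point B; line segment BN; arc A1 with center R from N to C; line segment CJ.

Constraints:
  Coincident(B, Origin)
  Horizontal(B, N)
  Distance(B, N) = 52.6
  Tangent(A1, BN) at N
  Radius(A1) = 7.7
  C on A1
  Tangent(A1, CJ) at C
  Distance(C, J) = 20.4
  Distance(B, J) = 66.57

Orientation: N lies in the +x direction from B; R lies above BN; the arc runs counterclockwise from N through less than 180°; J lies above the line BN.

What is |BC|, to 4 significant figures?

60.79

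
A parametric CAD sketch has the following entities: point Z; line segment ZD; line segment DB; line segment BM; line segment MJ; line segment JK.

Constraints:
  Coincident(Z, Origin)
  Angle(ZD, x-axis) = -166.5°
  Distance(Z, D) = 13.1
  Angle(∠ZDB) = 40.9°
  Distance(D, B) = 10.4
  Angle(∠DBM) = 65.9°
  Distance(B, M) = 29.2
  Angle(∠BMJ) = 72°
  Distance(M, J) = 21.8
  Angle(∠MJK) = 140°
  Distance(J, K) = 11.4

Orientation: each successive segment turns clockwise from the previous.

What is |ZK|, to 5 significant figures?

30.199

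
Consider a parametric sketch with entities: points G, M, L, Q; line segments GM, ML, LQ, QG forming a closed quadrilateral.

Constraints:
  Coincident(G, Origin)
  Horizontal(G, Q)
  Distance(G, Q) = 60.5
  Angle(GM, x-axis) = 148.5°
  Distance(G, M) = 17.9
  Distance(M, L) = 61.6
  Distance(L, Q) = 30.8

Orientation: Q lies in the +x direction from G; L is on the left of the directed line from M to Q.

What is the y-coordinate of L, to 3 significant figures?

26.0

Checks: |ML| = 61.60 ✓; |LQ| = 30.80 ✓.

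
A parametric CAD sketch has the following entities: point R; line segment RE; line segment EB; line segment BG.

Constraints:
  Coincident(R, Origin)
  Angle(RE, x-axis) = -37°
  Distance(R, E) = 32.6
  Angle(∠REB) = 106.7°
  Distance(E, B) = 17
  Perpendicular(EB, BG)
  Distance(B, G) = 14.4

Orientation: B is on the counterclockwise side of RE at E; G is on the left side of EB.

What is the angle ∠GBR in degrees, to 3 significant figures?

40.2°

∠REB = 106.7°, so EB runs at -37.0° + (180° − 106.7°) = 36.3° from the x-axis; with |EB| = 17.0, B = E + 17.0·(cos 36.3°, sin 36.3°) = (39.7, -9.55). EB is perpendicular to BG; with |BG| = 14.4 on the left of EB, G = B + 14.4·(-0.592, 0.806) = (31.2, 2.05). Then cos ∠GBR = BG·BR / (|BG||BR|), giving 40.2°.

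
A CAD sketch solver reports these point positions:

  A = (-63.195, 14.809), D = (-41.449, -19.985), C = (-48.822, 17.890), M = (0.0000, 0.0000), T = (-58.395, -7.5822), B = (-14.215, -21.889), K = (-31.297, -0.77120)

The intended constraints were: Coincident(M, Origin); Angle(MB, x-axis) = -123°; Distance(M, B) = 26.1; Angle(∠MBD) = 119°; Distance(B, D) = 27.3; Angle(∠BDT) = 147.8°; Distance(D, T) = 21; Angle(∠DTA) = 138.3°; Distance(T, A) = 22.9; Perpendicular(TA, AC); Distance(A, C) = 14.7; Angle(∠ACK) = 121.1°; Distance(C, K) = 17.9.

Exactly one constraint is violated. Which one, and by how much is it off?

Distance(C, K) = 17.9 — off by 7.70.

M = (0.00, 0.00) ✓; MB at -123.0° ✓; |MB| = 26.10 ✓; ∠MBD = 119.0° ✓; |BD| = 27.30 ✓; ∠BDT = 147.8° ✓; |DT| = 21.00 ✓; ∠DTA = 138.3° ✓; |TA| = 22.90 ✓; ∠(TA, AC) = 90.00° ✓; |AC| = 14.70 ✓; ∠ACK = 121.1° ✓; |CK| = 25.60 ✗.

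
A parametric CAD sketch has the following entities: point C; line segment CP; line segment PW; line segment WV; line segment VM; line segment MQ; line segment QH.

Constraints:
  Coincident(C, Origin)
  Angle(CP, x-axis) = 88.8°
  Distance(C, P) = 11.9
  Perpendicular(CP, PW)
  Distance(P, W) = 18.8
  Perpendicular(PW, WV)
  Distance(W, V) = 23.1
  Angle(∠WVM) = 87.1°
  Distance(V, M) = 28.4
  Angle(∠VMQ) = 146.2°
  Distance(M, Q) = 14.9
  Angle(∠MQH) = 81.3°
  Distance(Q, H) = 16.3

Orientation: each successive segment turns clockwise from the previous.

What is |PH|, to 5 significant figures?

9.9908

C is at the origin; CP runs at 88.8° with length 11.9, so P = (0.24921, 11.897). The perpendicularity gives PW at right angles to CP, so PW runs at -1.2000°; with |PW| = 18.8, W = (19.045, 11.504). PW is perpendicular to WV, so WV runs at -91.200°; with |WV| = 23.1, V = (18.561, -11.591). ∠WVM = 87.1° gives VM at 175.90° from the x-axis; with |VM| = 28.4, M = (-9.7660, -9.5607). ∠VMQ = 146.2° gives MQ at 142.10° from the x-axis; with |MQ| = 14.9, Q = (-21.523, -0.40788). ∠MQH = 81.3° gives QH at 43.400° from the x-axis; with |QH| = 16.3, H = (-9.6802, 10.792). Then |PH| = |H − P| = 9.9908.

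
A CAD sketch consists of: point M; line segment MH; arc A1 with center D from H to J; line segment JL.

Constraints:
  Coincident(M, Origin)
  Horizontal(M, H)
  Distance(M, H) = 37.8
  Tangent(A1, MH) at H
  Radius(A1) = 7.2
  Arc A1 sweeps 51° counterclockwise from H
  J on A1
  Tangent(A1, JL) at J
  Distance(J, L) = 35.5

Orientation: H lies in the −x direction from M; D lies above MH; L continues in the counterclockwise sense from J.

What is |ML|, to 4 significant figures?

31.82

M is at the origin; M and H share the same y with |MH| = 37.8 and H on the −x side, so H = (-37.80, 0.000). The tangent condition forces DH to be normal to MH, so D = H + (0, 7.2) = (-37.80, 7.200). On A1, H sits at bearing -90° from D; a 51° counterclockwise sweep puts J at bearing -39°, so J = D + 7.2·(cos -39°, sin -39°) = (-32.20, 2.669). A1 meets JL tangentially, so DJ is at right angles to JL, so JL runs along (−sin -39°, cos -39°); with |JL| = 35.5, L = (-9.864, 30.26). Then |ML| = |L − M| = 31.82.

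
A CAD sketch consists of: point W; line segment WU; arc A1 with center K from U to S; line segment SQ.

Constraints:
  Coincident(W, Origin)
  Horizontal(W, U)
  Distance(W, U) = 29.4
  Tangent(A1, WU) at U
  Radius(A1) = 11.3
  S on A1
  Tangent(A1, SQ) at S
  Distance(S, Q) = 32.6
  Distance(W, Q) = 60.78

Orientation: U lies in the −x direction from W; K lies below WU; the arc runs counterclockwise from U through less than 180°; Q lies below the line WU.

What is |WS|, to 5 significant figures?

42.013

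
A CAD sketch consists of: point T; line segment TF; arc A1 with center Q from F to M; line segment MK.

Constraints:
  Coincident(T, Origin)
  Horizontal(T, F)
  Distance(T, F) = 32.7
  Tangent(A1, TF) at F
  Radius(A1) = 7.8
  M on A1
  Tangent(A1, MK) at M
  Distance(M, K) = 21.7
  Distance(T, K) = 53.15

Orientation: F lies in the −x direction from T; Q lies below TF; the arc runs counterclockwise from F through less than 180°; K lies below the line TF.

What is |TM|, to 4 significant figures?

40.62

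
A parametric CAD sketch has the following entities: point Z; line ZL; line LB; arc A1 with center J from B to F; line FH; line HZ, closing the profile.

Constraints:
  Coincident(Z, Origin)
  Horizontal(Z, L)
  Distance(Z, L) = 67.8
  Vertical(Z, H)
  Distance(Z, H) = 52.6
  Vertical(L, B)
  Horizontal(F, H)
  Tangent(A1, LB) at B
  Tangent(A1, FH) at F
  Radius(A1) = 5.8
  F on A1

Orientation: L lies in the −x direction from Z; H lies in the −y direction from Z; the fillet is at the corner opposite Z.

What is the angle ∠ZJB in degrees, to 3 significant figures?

143°

Z is at the origin; ZL is horizontal with |ZL| = 67.8 and L on the −x side, so L = (-67.8, 0.00). Z and H share the same x with |ZH| = 52.6 and H on the −y side, so H = (0.00, -52.6). The virtual corner opposite Z is at (-67.8, -52.6). Since A1 is tangent to LB there, JB ⟂ LB and A1 meets FH tangentially, so JF is at right angles to FH, with radius 5.8, so the center J sits 5.8 in from both sides at J = (-62.0, -46.8). That places the tangent points at B = (-67.8, -46.8) on LB and F = (-62.0, -52.6) on FH. Then cos ∠ZJB = JZ·JB / (|JZ||JB|), giving 143°.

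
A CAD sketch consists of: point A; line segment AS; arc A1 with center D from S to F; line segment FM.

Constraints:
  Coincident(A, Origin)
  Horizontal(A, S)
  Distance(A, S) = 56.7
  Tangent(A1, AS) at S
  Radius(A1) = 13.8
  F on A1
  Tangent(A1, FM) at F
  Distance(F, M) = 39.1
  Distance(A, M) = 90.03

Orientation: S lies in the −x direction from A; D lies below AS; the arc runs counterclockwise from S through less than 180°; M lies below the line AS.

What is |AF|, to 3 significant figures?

71.6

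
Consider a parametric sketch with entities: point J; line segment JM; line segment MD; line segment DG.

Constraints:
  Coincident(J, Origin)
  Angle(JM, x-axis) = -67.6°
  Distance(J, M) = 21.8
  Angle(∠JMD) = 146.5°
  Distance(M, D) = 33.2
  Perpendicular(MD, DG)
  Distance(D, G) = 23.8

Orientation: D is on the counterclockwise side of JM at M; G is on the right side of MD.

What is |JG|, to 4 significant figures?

62.64

J is at the origin; JM runs at -67.6° with length 21.8, so M = 21.8·(cos -67.6°, sin -67.6°) = (8.307, -20.16). ∠JMD = 146.5°, so MD runs at -67.6° + (180° − 146.5°) = -34.10° from the x-axis; with |MD| = 33.2, D = M + 33.2·(cos -34.10°, sin -34.10°) = (35.80, -38.77). MD ⟂ DG; with |DG| = 23.8 on the right of MD, G = D + 23.8·(-0.5606, -0.8281) = (22.46, -58.48). Then |JG| = |G − J| = 62.64.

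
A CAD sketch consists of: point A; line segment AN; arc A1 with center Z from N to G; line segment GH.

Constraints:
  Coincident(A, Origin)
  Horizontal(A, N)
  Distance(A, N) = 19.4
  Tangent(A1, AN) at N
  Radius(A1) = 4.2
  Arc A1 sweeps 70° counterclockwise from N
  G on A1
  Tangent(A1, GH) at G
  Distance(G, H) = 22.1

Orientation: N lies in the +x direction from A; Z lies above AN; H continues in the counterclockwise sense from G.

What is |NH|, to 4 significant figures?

26.19

A is at the origin; AN is horizontal with |AN| = 19.4 and N on the +x side, so N = (19.40, 0.000). A1 meets AN tangentially, so ZN is at right angles to AN, so Z = N + (0, 4.2) = (19.40, 4.200). On A1, N sits at bearing -90° from Z; a 70° counterclockwise sweep puts G at bearing -20°, so G = Z + 4.2·(cos -20°, sin -20°) = (23.35, 2.764). A1 meets GH tangentially, so ZG is at right angles to GH, so GH runs along (−sin -20°, cos -20°); with |GH| = 22.1, H = (30.91, 23.53). Then |NH| = |H − N| = 26.19.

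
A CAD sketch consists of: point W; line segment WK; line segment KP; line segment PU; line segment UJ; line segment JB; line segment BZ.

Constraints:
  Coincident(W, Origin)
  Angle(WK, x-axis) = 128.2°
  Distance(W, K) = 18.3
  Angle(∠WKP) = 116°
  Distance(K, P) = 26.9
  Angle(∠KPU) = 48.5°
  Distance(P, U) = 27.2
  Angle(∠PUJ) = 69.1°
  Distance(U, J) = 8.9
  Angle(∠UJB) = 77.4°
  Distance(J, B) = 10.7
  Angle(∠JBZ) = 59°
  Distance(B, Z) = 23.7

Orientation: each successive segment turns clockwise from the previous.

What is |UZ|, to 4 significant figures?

12.13

∠UJB = 77.4° gives JB at 79.20° from the x-axis; with |JB| = 10.7, B = (3.997, 23.74). ∠JBZ = 59.0° gives BZ at -41.80° from the x-axis; with |BZ| = 23.7, Z = (21.66, 7.941). Then |UZ| = |Z − U| = 12.13.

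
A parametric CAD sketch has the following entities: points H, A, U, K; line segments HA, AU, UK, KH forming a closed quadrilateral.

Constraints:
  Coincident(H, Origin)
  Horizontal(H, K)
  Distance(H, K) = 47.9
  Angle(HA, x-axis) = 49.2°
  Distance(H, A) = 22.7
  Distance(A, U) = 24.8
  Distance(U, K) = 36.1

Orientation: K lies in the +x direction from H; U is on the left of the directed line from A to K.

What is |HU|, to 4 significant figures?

47.36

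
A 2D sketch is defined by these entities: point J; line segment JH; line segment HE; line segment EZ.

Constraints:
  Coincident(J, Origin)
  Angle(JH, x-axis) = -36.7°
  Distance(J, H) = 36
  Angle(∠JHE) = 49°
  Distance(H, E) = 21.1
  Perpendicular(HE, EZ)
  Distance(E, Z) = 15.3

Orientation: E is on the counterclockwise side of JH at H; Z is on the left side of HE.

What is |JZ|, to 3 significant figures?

12.1

∠JHE = 49.0°, so HE runs at -36.7° + (180° − 49.0°) = 94.3° from the x-axis; with |HE| = 21.1, E = H + 21.1·(cos 94.3°, sin 94.3°) = (27.3, -0.474). HE ⟂ EZ; with |EZ| = 15.3 on the left of HE, Z = E + 15.3·(-0.997, -0.0750) = (12.0, -1.62). Then |JZ| = |Z − J| = 12.1.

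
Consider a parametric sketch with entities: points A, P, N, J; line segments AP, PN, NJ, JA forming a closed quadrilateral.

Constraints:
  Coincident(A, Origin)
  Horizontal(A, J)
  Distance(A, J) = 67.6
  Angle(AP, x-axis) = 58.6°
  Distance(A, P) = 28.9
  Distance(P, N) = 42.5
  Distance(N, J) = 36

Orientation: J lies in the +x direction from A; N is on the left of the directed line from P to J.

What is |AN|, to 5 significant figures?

66.034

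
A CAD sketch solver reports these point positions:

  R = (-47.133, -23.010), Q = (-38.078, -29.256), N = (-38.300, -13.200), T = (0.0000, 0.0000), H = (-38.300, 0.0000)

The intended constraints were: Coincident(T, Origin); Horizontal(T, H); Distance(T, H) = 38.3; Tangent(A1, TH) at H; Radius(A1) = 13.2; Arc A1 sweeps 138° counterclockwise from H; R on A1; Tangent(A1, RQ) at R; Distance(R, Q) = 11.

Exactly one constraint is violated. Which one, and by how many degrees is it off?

Tangent(A1, RQ) at R — off by 7.40°.

T = (0.00, 0.00) ✓; T.y = 0.00, H.y = 0.00 ✓; |TH| = 38.30 ✓; ∠(NH, HT) = 90.00° ✓; |NH| = 13.20 ✓; bearing(N→R) − bearing(N→H) = 138.0° ✓; |NR| = 13.20 ✓; ∠(NR, RQ) = 82.60° ✗; |RQ| = 11.00 ✓.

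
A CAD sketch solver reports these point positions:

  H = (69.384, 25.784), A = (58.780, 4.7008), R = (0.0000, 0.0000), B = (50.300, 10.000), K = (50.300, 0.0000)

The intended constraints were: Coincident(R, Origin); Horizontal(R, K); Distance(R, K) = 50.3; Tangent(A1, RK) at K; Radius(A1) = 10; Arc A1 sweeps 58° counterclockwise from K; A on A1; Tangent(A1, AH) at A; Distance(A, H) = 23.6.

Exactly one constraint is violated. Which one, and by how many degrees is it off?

Tangent(A1, AH) at A — off by 5.30°.

R = (0.00, 0.00) ✓; R.y = 0.00, K.y = 0.00 ✓; |RK| = 50.30 ✓; ∠(BK, KR) = 90.00° ✓; |BK| = 10.00 ✓; bearing(B→A) − bearing(B→K) = 58.00° ✓; |BA| = 10.00 ✓; ∠(BA, AH) = 84.70° ✗; |AH| = 23.60 ✓.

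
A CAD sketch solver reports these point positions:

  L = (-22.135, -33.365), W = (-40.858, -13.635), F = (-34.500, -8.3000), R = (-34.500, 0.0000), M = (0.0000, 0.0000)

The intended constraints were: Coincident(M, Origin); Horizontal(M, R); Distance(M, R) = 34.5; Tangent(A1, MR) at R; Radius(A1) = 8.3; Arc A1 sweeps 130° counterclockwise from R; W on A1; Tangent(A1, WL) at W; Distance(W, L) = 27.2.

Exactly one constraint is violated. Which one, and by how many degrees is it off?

Tangent(A1, WL) at W — off by 3.50°.

M = (0.00, 0.00) ✓; M.y = 0.00, R.y = 0.00 ✓; |MR| = 34.50 ✓; ∠(FR, RM) = 90.00° ✓; |FR| = 8.300 ✓; bearing(F→W) − bearing(F→R) = 130.0° ✓; |FW| = 8.300 ✓; ∠(FW, WL) = 86.50° ✗; |WL| = 27.20 ✓.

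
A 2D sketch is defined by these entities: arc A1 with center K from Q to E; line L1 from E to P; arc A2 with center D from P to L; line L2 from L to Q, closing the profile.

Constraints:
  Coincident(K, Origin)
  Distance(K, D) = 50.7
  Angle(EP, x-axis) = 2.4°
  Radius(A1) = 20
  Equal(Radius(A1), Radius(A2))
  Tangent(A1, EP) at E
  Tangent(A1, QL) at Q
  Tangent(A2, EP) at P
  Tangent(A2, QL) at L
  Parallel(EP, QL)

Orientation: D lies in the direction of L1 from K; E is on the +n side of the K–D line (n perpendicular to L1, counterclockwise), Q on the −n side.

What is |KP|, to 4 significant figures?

54.50

Tangency of A1 to both parallel lines with radius 20.0 puts E and Q at K ± 20.0·n: E = (-0.8375, 19.98), Q = (0.8375, -19.98). Equal radii place P and L the same way about D: P = D + 20.0·n = (49.82, 22.11), L = D − 20.0·n = (51.49, -17.86). Then |KP| = |P − K| = 54.50.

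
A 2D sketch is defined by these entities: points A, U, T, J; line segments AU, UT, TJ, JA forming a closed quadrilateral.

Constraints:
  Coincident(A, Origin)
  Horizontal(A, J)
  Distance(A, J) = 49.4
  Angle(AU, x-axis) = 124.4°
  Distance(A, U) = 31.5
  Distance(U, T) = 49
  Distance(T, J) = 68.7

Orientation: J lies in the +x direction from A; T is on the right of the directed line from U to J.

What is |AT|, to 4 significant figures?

27.61

Checks: |UT| = 49.00 ✓; |TJ| = 68.70 ✓.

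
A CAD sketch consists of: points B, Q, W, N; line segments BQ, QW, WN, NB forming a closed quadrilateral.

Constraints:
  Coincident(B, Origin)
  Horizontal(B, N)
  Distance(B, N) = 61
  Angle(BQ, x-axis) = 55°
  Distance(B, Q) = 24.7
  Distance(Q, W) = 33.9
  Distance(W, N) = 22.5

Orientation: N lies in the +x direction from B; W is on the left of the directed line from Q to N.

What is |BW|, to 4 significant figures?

51.41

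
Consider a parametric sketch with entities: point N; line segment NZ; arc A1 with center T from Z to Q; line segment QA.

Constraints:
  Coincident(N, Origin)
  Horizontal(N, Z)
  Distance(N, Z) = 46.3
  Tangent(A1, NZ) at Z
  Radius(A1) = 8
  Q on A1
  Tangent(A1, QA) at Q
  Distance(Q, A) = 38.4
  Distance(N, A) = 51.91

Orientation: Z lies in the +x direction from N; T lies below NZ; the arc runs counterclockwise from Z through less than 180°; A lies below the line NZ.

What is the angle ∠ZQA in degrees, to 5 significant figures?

142.31°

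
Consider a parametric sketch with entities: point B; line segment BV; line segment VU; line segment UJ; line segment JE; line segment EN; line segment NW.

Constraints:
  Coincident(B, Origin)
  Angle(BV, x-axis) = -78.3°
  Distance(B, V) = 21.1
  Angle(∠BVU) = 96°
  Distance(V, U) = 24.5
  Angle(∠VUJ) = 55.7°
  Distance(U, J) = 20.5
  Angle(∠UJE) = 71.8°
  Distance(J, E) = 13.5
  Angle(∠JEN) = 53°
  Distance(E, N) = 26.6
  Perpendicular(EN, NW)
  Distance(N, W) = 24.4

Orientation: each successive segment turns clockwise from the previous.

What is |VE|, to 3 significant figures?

7.82

∠VUJ = 55.7° gives UJ at 73.4° from the x-axis; with |UJ| = 20.5, J = (-13.2, -8.46). ∠UJE = 71.8° gives JE at -34.8° from the x-axis; with |JE| = 13.5, E = (-2.12, -16.2). Then |VE| = |E − V| = 7.82.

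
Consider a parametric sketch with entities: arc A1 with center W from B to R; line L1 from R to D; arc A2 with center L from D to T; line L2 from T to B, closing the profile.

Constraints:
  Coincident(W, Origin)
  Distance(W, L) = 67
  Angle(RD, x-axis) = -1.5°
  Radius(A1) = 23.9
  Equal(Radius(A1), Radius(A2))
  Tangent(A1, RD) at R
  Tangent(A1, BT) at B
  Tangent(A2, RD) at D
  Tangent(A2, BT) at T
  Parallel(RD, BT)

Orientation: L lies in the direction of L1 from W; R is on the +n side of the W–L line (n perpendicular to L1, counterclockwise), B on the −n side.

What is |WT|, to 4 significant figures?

71.14

The slot axis is L1's direction at -1.5°, so u = (cos -1.5°, sin -1.5°) = (0.9997, -0.02618) and n = (−sin -1.5°, cos -1.5°) = (0.02618, 0.9997). W is at the origin and L lies 67.0 along u from W, so L = 67.0·u = (66.98, -1.754). Tangency of A1 to both parallel lines with radius 23.9 puts R and B at W ± 23.9·n: R = (0.6256, 23.89), B = (-0.6256, -23.89). Equal radii place D and T the same way about L: D = L + 23.9·n = (67.60, 22.14), T = L − 23.9·n = (66.35, -25.65). Then |WT| = |T − W| = 71.14.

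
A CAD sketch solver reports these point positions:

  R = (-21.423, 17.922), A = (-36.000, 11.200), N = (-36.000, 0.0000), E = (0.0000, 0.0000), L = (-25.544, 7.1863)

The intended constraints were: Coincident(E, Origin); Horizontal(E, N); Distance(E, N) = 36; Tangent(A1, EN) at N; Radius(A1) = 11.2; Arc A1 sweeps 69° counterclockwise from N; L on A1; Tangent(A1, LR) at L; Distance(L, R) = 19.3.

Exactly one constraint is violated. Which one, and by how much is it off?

Distance(L, R) = 19.3 — off by 7.80.

E = (0.00, 0.00) ✓; E.y = 0.00, N.y = 0.00 ✓; |EN| = 36.00 ✓; ∠(AN, NE) = 90.00° ✓; |AN| = 11.20 ✓; bearing(A→L) − bearing(A→N) = 69.00° ✓; |AL| = 11.20 ✓; ∠(AL, LR) = 90.00° ✓; |LR| = 11.50 ✗.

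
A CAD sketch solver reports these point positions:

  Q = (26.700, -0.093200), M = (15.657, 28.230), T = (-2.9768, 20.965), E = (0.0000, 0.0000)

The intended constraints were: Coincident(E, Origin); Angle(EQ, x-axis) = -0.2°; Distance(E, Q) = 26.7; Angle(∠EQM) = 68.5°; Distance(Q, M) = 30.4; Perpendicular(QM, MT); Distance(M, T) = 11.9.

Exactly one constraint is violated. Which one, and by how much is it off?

Distance(M, T) = 11.9 — off by 8.10.

E = (0.00, 0.00) ✓; EQ at -0.2000° ✓; |EQ| = 26.70 ✓; ∠EQM = 68.50° ✓; |QM| = 30.40 ✓; ∠(QM, MT) = 90.00° ✓; |MT| = 20.00 ✗.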